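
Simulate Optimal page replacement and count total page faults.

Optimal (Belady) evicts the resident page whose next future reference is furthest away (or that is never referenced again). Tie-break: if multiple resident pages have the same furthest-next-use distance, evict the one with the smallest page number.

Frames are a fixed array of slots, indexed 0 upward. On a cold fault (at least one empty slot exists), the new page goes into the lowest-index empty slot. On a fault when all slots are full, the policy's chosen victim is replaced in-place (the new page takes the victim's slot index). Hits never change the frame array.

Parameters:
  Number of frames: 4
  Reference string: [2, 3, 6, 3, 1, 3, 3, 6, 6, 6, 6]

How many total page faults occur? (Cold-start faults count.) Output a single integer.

Answer: 4

Derivation:
Step 0: ref 2 → FAULT, frames=[2,-,-,-]
Step 1: ref 3 → FAULT, frames=[2,3,-,-]
Step 2: ref 6 → FAULT, frames=[2,3,6,-]
Step 3: ref 3 → HIT, frames=[2,3,6,-]
Step 4: ref 1 → FAULT, frames=[2,3,6,1]
Step 5: ref 3 → HIT, frames=[2,3,6,1]
Step 6: ref 3 → HIT, frames=[2,3,6,1]
Step 7: ref 6 → HIT, frames=[2,3,6,1]
Step 8: ref 6 → HIT, frames=[2,3,6,1]
Step 9: ref 6 → HIT, frames=[2,3,6,1]
Step 10: ref 6 → HIT, frames=[2,3,6,1]
Total faults: 4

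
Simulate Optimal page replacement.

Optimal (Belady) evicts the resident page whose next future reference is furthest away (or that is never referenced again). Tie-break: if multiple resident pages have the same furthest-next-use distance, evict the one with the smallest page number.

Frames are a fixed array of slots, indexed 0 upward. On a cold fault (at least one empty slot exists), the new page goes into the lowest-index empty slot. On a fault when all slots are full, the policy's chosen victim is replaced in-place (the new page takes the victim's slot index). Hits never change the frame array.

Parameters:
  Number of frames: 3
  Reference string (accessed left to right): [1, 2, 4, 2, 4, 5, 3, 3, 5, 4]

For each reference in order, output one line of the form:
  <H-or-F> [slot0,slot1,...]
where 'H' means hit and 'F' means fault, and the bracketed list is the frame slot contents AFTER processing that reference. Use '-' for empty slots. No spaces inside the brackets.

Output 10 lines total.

F [1,-,-]
F [1,2,-]
F [1,2,4]
H [1,2,4]
H [1,2,4]
F [5,2,4]
F [5,3,4]
H [5,3,4]
H [5,3,4]
H [5,3,4]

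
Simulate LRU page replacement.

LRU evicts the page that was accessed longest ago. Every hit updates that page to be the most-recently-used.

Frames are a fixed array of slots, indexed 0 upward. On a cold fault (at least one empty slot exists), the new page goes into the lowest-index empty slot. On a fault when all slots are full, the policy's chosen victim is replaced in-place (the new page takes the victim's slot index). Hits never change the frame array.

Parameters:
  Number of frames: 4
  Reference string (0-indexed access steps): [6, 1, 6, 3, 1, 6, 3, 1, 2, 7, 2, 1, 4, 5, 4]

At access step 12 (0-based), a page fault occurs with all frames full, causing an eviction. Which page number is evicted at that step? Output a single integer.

Answer: 3

Derivation:
Step 0: ref 6 -> FAULT, frames=[6,-,-,-]
Step 1: ref 1 -> FAULT, frames=[6,1,-,-]
Step 2: ref 6 -> HIT, frames=[6,1,-,-]
Step 3: ref 3 -> FAULT, frames=[6,1,3,-]
Step 4: ref 1 -> HIT, frames=[6,1,3,-]
Step 5: ref 6 -> HIT, frames=[6,1,3,-]
Step 6: ref 3 -> HIT, frames=[6,1,3,-]
Step 7: ref 1 -> HIT, frames=[6,1,3,-]
Step 8: ref 2 -> FAULT, frames=[6,1,3,2]
Step 9: ref 7 -> FAULT, evict 6, frames=[7,1,3,2]
Step 10: ref 2 -> HIT, frames=[7,1,3,2]
Step 11: ref 1 -> HIT, frames=[7,1,3,2]
Step 12: ref 4 -> FAULT, evict 3, frames=[7,1,4,2]
At step 12: evicted page 3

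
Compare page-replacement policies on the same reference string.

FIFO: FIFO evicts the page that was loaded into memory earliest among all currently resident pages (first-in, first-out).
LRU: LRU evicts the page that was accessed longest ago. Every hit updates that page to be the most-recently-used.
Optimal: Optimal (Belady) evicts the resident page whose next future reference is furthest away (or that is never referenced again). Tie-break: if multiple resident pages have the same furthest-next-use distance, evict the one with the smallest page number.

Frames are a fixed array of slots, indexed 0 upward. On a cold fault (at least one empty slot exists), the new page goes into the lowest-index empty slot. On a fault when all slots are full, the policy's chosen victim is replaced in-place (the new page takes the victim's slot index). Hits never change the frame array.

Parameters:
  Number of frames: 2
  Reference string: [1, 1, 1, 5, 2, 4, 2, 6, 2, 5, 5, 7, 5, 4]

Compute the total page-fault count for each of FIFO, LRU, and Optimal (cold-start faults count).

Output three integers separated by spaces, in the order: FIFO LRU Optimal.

--- FIFO ---
  step 0: ref 1 -> FAULT, frames=[1,-] (faults so far: 1)
  step 1: ref 1 -> HIT, frames=[1,-] (faults so far: 1)
  step 2: ref 1 -> HIT, frames=[1,-] (faults so far: 1)
  step 3: ref 5 -> FAULT, frames=[1,5] (faults so far: 2)
  step 4: ref 2 -> FAULT, evict 1, frames=[2,5] (faults so far: 3)
  step 5: ref 4 -> FAULT, evict 5, frames=[2,4] (faults so far: 4)
  step 6: ref 2 -> HIT, frames=[2,4] (faults so far: 4)
  step 7: ref 6 -> FAULT, evict 2, frames=[6,4] (faults so far: 5)
  step 8: ref 2 -> FAULT, evict 4, frames=[6,2] (faults so far: 6)
  step 9: ref 5 -> FAULT, evict 6, frames=[5,2] (faults so far: 7)
  step 10: ref 5 -> HIT, frames=[5,2] (faults so far: 7)
  step 11: ref 7 -> FAULT, evict 2, frames=[5,7] (faults so far: 8)
  step 12: ref 5 -> HIT, frames=[5,7] (faults so far: 8)
  step 13: ref 4 -> FAULT, evict 5, frames=[4,7] (faults so far: 9)
  FIFO total faults: 9
--- LRU ---
  step 0: ref 1 -> FAULT, frames=[1,-] (faults so far: 1)
  step 1: ref 1 -> HIT, frames=[1,-] (faults so far: 1)
  step 2: ref 1 -> HIT, frames=[1,-] (faults so far: 1)
  step 3: ref 5 -> FAULT, frames=[1,5] (faults so far: 2)
  step 4: ref 2 -> FAULT, evict 1, frames=[2,5] (faults so far: 3)
  step 5: ref 4 -> FAULT, evict 5, frames=[2,4] (faults so far: 4)
  step 6: ref 2 -> HIT, frames=[2,4] (faults so far: 4)
  step 7: ref 6 -> FAULT, evict 4, frames=[2,6] (faults so far: 5)
  step 8: ref 2 -> HIT, frames=[2,6] (faults so far: 5)
  step 9: ref 5 -> FAULT, evict 6, frames=[2,5] (faults so far: 6)
  step 10: ref 5 -> HIT, frames=[2,5] (faults so far: 6)
  step 11: ref 7 -> FAULT, evict 2, frames=[7,5] (faults so far: 7)
  step 12: ref 5 -> HIT, frames=[7,5] (faults so far: 7)
  step 13: ref 4 -> FAULT, evict 7, frames=[4,5] (faults so far: 8)
  LRU total faults: 8
--- Optimal ---
  step 0: ref 1 -> FAULT, frames=[1,-] (faults so far: 1)
  step 1: ref 1 -> HIT, frames=[1,-] (faults so far: 1)
  step 2: ref 1 -> HIT, frames=[1,-] (faults so far: 1)
  step 3: ref 5 -> FAULT, frames=[1,5] (faults so far: 2)
  step 4: ref 2 -> FAULT, evict 1, frames=[2,5] (faults so far: 3)
  step 5: ref 4 -> FAULT, evict 5, frames=[2,4] (faults so far: 4)
  step 6: ref 2 -> HIT, frames=[2,4] (faults so far: 4)
  step 7: ref 6 -> FAULT, evict 4, frames=[2,6] (faults so far: 5)
  step 8: ref 2 -> HIT, frames=[2,6] (faults so far: 5)
  step 9: ref 5 -> FAULT, evict 2, frames=[5,6] (faults so far: 6)
  step 10: ref 5 -> HIT, frames=[5,6] (faults so far: 6)
  step 11: ref 7 -> FAULT, evict 6, frames=[5,7] (faults so far: 7)
  step 12: ref 5 -> HIT, frames=[5,7] (faults so far: 7)
  step 13: ref 4 -> FAULT, evict 5, frames=[4,7] (faults so far: 8)
  Optimal total faults: 8

Answer: 9 8 8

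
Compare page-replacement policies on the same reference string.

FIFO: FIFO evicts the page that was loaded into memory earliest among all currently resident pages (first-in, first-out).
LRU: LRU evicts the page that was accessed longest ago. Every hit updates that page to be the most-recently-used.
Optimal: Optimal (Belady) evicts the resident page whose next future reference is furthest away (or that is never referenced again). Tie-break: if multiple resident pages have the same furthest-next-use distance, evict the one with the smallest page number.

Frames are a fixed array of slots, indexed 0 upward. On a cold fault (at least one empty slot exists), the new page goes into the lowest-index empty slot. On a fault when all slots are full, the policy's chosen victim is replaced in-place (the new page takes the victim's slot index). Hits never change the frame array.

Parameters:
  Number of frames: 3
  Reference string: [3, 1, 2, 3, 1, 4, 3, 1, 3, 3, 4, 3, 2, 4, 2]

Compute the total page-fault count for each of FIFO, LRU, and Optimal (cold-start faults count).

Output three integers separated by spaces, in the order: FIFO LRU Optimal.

--- FIFO ---
  step 0: ref 3 -> FAULT, frames=[3,-,-] (faults so far: 1)
  step 1: ref 1 -> FAULT, frames=[3,1,-] (faults so far: 2)
  step 2: ref 2 -> FAULT, frames=[3,1,2] (faults so far: 3)
  step 3: ref 3 -> HIT, frames=[3,1,2] (faults so far: 3)
  step 4: ref 1 -> HIT, frames=[3,1,2] (faults so far: 3)
  step 5: ref 4 -> FAULT, evict 3, frames=[4,1,2] (faults so far: 4)
  step 6: ref 3 -> FAULT, evict 1, frames=[4,3,2] (faults so far: 5)
  step 7: ref 1 -> FAULT, evict 2, frames=[4,3,1] (faults so far: 6)
  step 8: ref 3 -> HIT, frames=[4,3,1] (faults so far: 6)
  step 9: ref 3 -> HIT, frames=[4,3,1] (faults so far: 6)
  step 10: ref 4 -> HIT, frames=[4,3,1] (faults so far: 6)
  step 11: ref 3 -> HIT, frames=[4,3,1] (faults so far: 6)
  step 12: ref 2 -> FAULT, evict 4, frames=[2,3,1] (faults so far: 7)
  step 13: ref 4 -> FAULT, evict 3, frames=[2,4,1] (faults so far: 8)
  step 14: ref 2 -> HIT, frames=[2,4,1] (faults so far: 8)
  FIFO total faults: 8
--- LRU ---
  step 0: ref 3 -> FAULT, frames=[3,-,-] (faults so far: 1)
  step 1: ref 1 -> FAULT, frames=[3,1,-] (faults so far: 2)
  step 2: ref 2 -> FAULT, frames=[3,1,2] (faults so far: 3)
  step 3: ref 3 -> HIT, frames=[3,1,2] (faults so far: 3)
  step 4: ref 1 -> HIT, frames=[3,1,2] (faults so far: 3)
  step 5: ref 4 -> FAULT, evict 2, frames=[3,1,4] (faults so far: 4)
  step 6: ref 3 -> HIT, frames=[3,1,4] (faults so far: 4)
  step 7: ref 1 -> HIT, frames=[3,1,4] (faults so far: 4)
  step 8: ref 3 -> HIT, frames=[3,1,4] (faults so far: 4)
  step 9: ref 3 -> HIT, frames=[3,1,4] (faults so far: 4)
  step 10: ref 4 -> HIT, frames=[3,1,4] (faults so far: 4)
  step 11: ref 3 -> HIT, frames=[3,1,4] (faults so far: 4)
  step 12: ref 2 -> FAULT, evict 1, frames=[3,2,4] (faults so far: 5)
  step 13: ref 4 -> HIT, frames=[3,2,4] (faults so far: 5)
  step 14: ref 2 -> HIT, frames=[3,2,4] (faults so far: 5)
  LRU total faults: 5
--- Optimal ---
  step 0: ref 3 -> FAULT, frames=[3,-,-] (faults so far: 1)
  step 1: ref 1 -> FAULT, frames=[3,1,-] (faults so far: 2)
  step 2: ref 2 -> FAULT, frames=[3,1,2] (faults so far: 3)
  step 3: ref 3 -> HIT, frames=[3,1,2] (faults so far: 3)
  step 4: ref 1 -> HIT, frames=[3,1,2] (faults so far: 3)
  step 5: ref 4 -> FAULT, evict 2, frames=[3,1,4] (faults so far: 4)
  step 6: ref 3 -> HIT, frames=[3,1,4] (faults so far: 4)
  step 7: ref 1 -> HIT, frames=[3,1,4] (faults so far: 4)
  step 8: ref 3 -> HIT, frames=[3,1,4] (faults so far: 4)
  step 9: ref 3 -> HIT, frames=[3,1,4] (faults so far: 4)
  step 10: ref 4 -> HIT, frames=[3,1,4] (faults so far: 4)
  step 11: ref 3 -> HIT, frames=[3,1,4] (faults so far: 4)
  step 12: ref 2 -> FAULT, evict 1, frames=[3,2,4] (faults so far: 5)
  step 13: ref 4 -> HIT, frames=[3,2,4] (faults so far: 5)
  step 14: ref 2 -> HIT, frames=[3,2,4] (faults so far: 5)
  Optimal total faults: 5

Answer: 8 5 5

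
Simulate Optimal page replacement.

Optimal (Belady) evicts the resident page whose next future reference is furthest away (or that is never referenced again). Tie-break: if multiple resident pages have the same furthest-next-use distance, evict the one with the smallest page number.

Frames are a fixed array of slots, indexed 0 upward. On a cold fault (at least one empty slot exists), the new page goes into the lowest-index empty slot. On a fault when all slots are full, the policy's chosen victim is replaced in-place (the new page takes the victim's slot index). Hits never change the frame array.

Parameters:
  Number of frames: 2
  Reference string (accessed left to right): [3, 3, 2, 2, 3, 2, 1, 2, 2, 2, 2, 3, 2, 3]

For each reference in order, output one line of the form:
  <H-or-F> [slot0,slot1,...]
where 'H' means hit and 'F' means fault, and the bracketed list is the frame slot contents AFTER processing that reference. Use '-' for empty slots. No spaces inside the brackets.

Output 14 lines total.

F [3,-]
H [3,-]
F [3,2]
H [3,2]
H [3,2]
H [3,2]
F [1,2]
H [1,2]
H [1,2]
H [1,2]
H [1,2]
F [3,2]
H [3,2]
H [3,2]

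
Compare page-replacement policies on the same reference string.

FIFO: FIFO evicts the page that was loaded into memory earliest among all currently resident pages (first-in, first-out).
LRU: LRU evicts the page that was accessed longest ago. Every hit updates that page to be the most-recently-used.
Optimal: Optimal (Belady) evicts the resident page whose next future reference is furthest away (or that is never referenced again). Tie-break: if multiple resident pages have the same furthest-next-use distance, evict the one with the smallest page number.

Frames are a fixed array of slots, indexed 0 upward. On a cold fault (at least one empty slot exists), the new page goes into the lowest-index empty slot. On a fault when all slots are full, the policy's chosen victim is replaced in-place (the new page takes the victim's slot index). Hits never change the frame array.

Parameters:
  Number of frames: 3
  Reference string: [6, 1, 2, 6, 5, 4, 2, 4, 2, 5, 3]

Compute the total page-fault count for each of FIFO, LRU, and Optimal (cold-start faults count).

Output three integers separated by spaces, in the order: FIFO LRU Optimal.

Answer: 6 7 6

Derivation:
--- FIFO ---
  step 0: ref 6 -> FAULT, frames=[6,-,-] (faults so far: 1)
  step 1: ref 1 -> FAULT, frames=[6,1,-] (faults so far: 2)
  step 2: ref 2 -> FAULT, frames=[6,1,2] (faults so far: 3)
  step 3: ref 6 -> HIT, frames=[6,1,2] (faults so far: 3)
  step 4: ref 5 -> FAULT, evict 6, frames=[5,1,2] (faults so far: 4)
  step 5: ref 4 -> FAULT, evict 1, frames=[5,4,2] (faults so far: 5)
  step 6: ref 2 -> HIT, frames=[5,4,2] (faults so far: 5)
  step 7: ref 4 -> HIT, frames=[5,4,2] (faults so far: 5)
  step 8: ref 2 -> HIT, frames=[5,4,2] (faults so far: 5)
  step 9: ref 5 -> HIT, frames=[5,4,2] (faults so far: 5)
  step 10: ref 3 -> FAULT, evict 2, frames=[5,4,3] (faults so far: 6)
  FIFO total faults: 6
--- LRU ---
  step 0: ref 6 -> FAULT, frames=[6,-,-] (faults so far: 1)
  step 1: ref 1 -> FAULT, frames=[6,1,-] (faults so far: 2)
  step 2: ref 2 -> FAULT, frames=[6,1,2] (faults so far: 3)
  step 3: ref 6 -> HIT, frames=[6,1,2] (faults so far: 3)
  step 4: ref 5 -> FAULT, evict 1, frames=[6,5,2] (faults so far: 4)
  step 5: ref 4 -> FAULT, evict 2, frames=[6,5,4] (faults so far: 5)
  step 6: ref 2 -> FAULT, evict 6, frames=[2,5,4] (faults so far: 6)
  step 7: ref 4 -> HIT, frames=[2,5,4] (faults so far: 6)
  step 8: ref 2 -> HIT, frames=[2,5,4] (faults so far: 6)
  step 9: ref 5 -> HIT, frames=[2,5,4] (faults so far: 6)
  step 10: ref 3 -> FAULT, evict 4, frames=[2,5,3] (faults so far: 7)
  LRU total faults: 7
--- Optimal ---
  step 0: ref 6 -> FAULT, frames=[6,-,-] (faults so far: 1)
  step 1: ref 1 -> FAULT, frames=[6,1,-] (faults so far: 2)
  step 2: ref 2 -> FAULT, frames=[6,1,2] (faults so far: 3)
  step 3: ref 6 -> HIT, frames=[6,1,2] (faults so far: 3)
  step 4: ref 5 -> FAULT, evict 1, frames=[6,5,2] (faults so far: 4)
  step 5: ref 4 -> FAULT, evict 6, frames=[4,5,2] (faults so far: 5)
  step 6: ref 2 -> HIT, frames=[4,5,2] (faults so far: 5)
  step 7: ref 4 -> HIT, frames=[4,5,2] (faults so far: 5)
  step 8: ref 2 -> HIT, frames=[4,5,2] (faults so far: 5)
  step 9: ref 5 -> HIT, frames=[4,5,2] (faults so far: 5)
  step 10: ref 3 -> FAULT, evict 2, frames=[4,5,3] (faults so far: 6)
  Optimal total faults: 6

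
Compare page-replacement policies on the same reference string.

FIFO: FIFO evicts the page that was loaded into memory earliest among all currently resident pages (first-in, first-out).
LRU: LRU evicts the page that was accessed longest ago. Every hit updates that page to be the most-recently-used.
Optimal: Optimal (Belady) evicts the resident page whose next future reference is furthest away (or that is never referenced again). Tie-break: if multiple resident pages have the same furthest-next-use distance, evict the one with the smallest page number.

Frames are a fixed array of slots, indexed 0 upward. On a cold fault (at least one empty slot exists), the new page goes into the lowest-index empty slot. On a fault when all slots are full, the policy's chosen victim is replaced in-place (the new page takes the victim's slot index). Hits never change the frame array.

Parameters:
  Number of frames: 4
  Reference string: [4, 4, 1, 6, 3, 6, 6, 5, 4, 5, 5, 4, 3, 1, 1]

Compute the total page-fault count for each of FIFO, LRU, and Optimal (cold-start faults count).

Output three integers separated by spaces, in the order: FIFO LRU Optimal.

Answer: 7 7 5

Derivation:
--- FIFO ---
  step 0: ref 4 -> FAULT, frames=[4,-,-,-] (faults so far: 1)
  step 1: ref 4 -> HIT, frames=[4,-,-,-] (faults so far: 1)
  step 2: ref 1 -> FAULT, frames=[4,1,-,-] (faults so far: 2)
  step 3: ref 6 -> FAULT, frames=[4,1,6,-] (faults so far: 3)
  step 4: ref 3 -> FAULT, frames=[4,1,6,3] (faults so far: 4)
  step 5: ref 6 -> HIT, frames=[4,1,6,3] (faults so far: 4)
  step 6: ref 6 -> HIT, frames=[4,1,6,3] (faults so far: 4)
  step 7: ref 5 -> FAULT, evict 4, frames=[5,1,6,3] (faults so far: 5)
  step 8: ref 4 -> FAULT, evict 1, frames=[5,4,6,3] (faults so far: 6)
  step 9: ref 5 -> HIT, frames=[5,4,6,3] (faults so far: 6)
  step 10: ref 5 -> HIT, frames=[5,4,6,3] (faults so far: 6)
  step 11: ref 4 -> HIT, frames=[5,4,6,3] (faults so far: 6)
  step 12: ref 3 -> HIT, frames=[5,4,6,3] (faults so far: 6)
  step 13: ref 1 -> FAULT, evict 6, frames=[5,4,1,3] (faults so far: 7)
  step 14: ref 1 -> HIT, frames=[5,4,1,3] (faults so far: 7)
  FIFO total faults: 7
--- LRU ---
  step 0: ref 4 -> FAULT, frames=[4,-,-,-] (faults so far: 1)
  step 1: ref 4 -> HIT, frames=[4,-,-,-] (faults so far: 1)
  step 2: ref 1 -> FAULT, frames=[4,1,-,-] (faults so far: 2)
  step 3: ref 6 -> FAULT, frames=[4,1,6,-] (faults so far: 3)
  step 4: ref 3 -> FAULT, frames=[4,1,6,3] (faults so far: 4)
  step 5: ref 6 -> HIT, frames=[4,1,6,3] (faults so far: 4)
  step 6: ref 6 -> HIT, frames=[4,1,6,3] (faults so far: 4)
  step 7: ref 5 -> FAULT, evict 4, frames=[5,1,6,3] (faults so far: 5)
  step 8: ref 4 -> FAULT, evict 1, frames=[5,4,6,3] (faults so far: 6)
  step 9: ref 5 -> HIT, frames=[5,4,6,3] (faults so far: 6)
  step 10: ref 5 -> HIT, frames=[5,4,6,3] (faults so far: 6)
  step 11: ref 4 -> HIT, frames=[5,4,6,3] (faults so far: 6)
  step 12: ref 3 -> HIT, frames=[5,4,6,3] (faults so far: 6)
  step 13: ref 1 -> FAULT, evict 6, frames=[5,4,1,3] (faults so far: 7)
  step 14: ref 1 -> HIT, frames=[5,4,1,3] (faults so far: 7)
  LRU total faults: 7
--- Optimal ---
  step 0: ref 4 -> FAULT, frames=[4,-,-,-] (faults so far: 1)
  step 1: ref 4 -> HIT, frames=[4,-,-,-] (faults so far: 1)
  step 2: ref 1 -> FAULT, frames=[4,1,-,-] (faults so far: 2)
  step 3: ref 6 -> FAULT, frames=[4,1,6,-] (faults so far: 3)
  step 4: ref 3 -> FAULT, frames=[4,1,6,3] (faults so far: 4)
  step 5: ref 6 -> HIT, frames=[4,1,6,3] (faults so far: 4)
  step 6: ref 6 -> HIT, frames=[4,1,6,3] (faults so far: 4)
  step 7: ref 5 -> FAULT, evict 6, frames=[4,1,5,3] (faults so far: 5)
  step 8: ref 4 -> HIT, frames=[4,1,5,3] (faults so far: 5)
  step 9: ref 5 -> HIT, frames=[4,1,5,3] (faults so far: 5)
  step 10: ref 5 -> HIT, frames=[4,1,5,3] (faults so far: 5)
  step 11: ref 4 -> HIT, frames=[4,1,5,3] (faults so far: 5)
  step 12: ref 3 -> HIT, frames=[4,1,5,3] (faults so far: 5)
  step 13: ref 1 -> HIT, frames=[4,1,5,3] (faults so far: 5)
  step 14: ref 1 -> HIT, frames=[4,1,5,3] (faults so far: 5)
  Optimal total faults: 5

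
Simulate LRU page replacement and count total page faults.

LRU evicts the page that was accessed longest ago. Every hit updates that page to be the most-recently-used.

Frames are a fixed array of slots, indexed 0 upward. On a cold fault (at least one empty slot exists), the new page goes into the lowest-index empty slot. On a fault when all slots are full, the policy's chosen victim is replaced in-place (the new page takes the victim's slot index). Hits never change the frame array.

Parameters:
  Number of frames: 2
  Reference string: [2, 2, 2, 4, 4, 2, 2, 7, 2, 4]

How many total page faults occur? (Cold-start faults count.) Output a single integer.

Answer: 4

Derivation:
Step 0: ref 2 → FAULT, frames=[2,-]
Step 1: ref 2 → HIT, frames=[2,-]
Step 2: ref 2 → HIT, frames=[2,-]
Step 3: ref 4 → FAULT, frames=[2,4]
Step 4: ref 4 → HIT, frames=[2,4]
Step 5: ref 2 → HIT, frames=[2,4]
Step 6: ref 2 → HIT, frames=[2,4]
Step 7: ref 7 → FAULT (evict 4), frames=[2,7]
Step 8: ref 2 → HIT, frames=[2,7]
Step 9: ref 4 → FAULT (evict 7), frames=[2,4]
Total faults: 4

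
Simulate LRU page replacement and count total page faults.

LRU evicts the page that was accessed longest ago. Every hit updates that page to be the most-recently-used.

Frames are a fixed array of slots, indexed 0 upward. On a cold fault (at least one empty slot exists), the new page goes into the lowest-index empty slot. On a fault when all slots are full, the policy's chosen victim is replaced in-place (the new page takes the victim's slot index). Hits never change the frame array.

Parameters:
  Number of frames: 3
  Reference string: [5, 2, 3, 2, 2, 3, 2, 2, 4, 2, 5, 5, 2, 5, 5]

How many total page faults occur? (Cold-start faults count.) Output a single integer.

Step 0: ref 5 → FAULT, frames=[5,-,-]
Step 1: ref 2 → FAULT, frames=[5,2,-]
Step 2: ref 3 → FAULT, frames=[5,2,3]
Step 3: ref 2 → HIT, frames=[5,2,3]
Step 4: ref 2 → HIT, frames=[5,2,3]
Step 5: ref 3 → HIT, frames=[5,2,3]
Step 6: ref 2 → HIT, frames=[5,2,3]
Step 7: ref 2 → HIT, frames=[5,2,3]
Step 8: ref 4 → FAULT (evict 5), frames=[4,2,3]
Step 9: ref 2 → HIT, frames=[4,2,3]
Step 10: ref 5 → FAULT (evict 3), frames=[4,2,5]
Step 11: ref 5 → HIT, frames=[4,2,5]
Step 12: ref 2 → HIT, frames=[4,2,5]
Step 13: ref 5 → HIT, frames=[4,2,5]
Step 14: ref 5 → HIT, frames=[4,2,5]
Total faults: 5

Answer: 5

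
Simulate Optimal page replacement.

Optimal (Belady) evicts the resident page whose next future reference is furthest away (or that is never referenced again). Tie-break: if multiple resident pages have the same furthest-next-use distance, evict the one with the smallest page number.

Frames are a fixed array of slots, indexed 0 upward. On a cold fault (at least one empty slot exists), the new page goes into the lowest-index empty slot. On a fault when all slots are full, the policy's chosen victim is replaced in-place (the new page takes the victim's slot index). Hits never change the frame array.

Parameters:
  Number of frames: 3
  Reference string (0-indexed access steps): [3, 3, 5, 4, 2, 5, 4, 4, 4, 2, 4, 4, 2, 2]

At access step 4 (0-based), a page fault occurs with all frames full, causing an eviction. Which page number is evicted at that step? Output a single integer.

Step 0: ref 3 -> FAULT, frames=[3,-,-]
Step 1: ref 3 -> HIT, frames=[3,-,-]
Step 2: ref 5 -> FAULT, frames=[3,5,-]
Step 3: ref 4 -> FAULT, frames=[3,5,4]
Step 4: ref 2 -> FAULT, evict 3, frames=[2,5,4]
At step 4: evicted page 3

Answer: 3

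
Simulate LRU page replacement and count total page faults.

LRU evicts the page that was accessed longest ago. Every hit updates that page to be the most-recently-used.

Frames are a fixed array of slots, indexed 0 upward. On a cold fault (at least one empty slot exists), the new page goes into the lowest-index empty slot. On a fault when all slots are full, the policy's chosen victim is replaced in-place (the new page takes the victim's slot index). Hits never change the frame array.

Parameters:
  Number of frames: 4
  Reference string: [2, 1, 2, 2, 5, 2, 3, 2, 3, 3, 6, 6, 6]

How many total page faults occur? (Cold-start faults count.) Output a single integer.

Step 0: ref 2 → FAULT, frames=[2,-,-,-]
Step 1: ref 1 → FAULT, frames=[2,1,-,-]
Step 2: ref 2 → HIT, frames=[2,1,-,-]
Step 3: ref 2 → HIT, frames=[2,1,-,-]
Step 4: ref 5 → FAULT, frames=[2,1,5,-]
Step 5: ref 2 → HIT, frames=[2,1,5,-]
Step 6: ref 3 → FAULT, frames=[2,1,5,3]
Step 7: ref 2 → HIT, frames=[2,1,5,3]
Step 8: ref 3 → HIT, frames=[2,1,5,3]
Step 9: ref 3 → HIT, frames=[2,1,5,3]
Step 10: ref 6 → FAULT (evict 1), frames=[2,6,5,3]
Step 11: ref 6 → HIT, frames=[2,6,5,3]
Step 12: ref 6 → HIT, frames=[2,6,5,3]
Total faults: 5

Answer: 5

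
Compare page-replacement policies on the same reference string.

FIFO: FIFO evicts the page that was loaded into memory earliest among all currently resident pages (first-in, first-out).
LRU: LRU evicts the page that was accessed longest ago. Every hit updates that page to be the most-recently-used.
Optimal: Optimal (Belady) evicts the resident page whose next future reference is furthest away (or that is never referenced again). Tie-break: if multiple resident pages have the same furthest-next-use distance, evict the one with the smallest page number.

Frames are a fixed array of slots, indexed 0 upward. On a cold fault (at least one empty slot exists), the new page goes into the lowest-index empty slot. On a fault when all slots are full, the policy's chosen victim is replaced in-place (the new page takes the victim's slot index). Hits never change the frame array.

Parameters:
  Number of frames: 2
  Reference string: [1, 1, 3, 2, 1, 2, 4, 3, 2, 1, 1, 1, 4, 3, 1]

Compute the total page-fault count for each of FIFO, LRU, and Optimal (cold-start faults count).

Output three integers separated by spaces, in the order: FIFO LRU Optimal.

Answer: 11 11 8

Derivation:
--- FIFO ---
  step 0: ref 1 -> FAULT, frames=[1,-] (faults so far: 1)
  step 1: ref 1 -> HIT, frames=[1,-] (faults so far: 1)
  step 2: ref 3 -> FAULT, frames=[1,3] (faults so far: 2)
  step 3: ref 2 -> FAULT, evict 1, frames=[2,3] (faults so far: 3)
  step 4: ref 1 -> FAULT, evict 3, frames=[2,1] (faults so far: 4)
  step 5: ref 2 -> HIT, frames=[2,1] (faults so far: 4)
  step 6: ref 4 -> FAULT, evict 2, frames=[4,1] (faults so far: 5)
  step 7: ref 3 -> FAULT, evict 1, frames=[4,3] (faults so far: 6)
  step 8: ref 2 -> FAULT, evict 4, frames=[2,3] (faults so far: 7)
  step 9: ref 1 -> FAULT, evict 3, frames=[2,1] (faults so far: 8)
  step 10: ref 1 -> HIT, frames=[2,1] (faults so far: 8)
  step 11: ref 1 -> HIT, frames=[2,1] (faults so far: 8)
  step 12: ref 4 -> FAULT, evict 2, frames=[4,1] (faults so far: 9)
  step 13: ref 3 -> FAULT, evict 1, frames=[4,3] (faults so far: 10)
  step 14: ref 1 -> FAULT, evict 4, frames=[1,3] (faults so far: 11)
  FIFO total faults: 11
--- LRU ---
  step 0: ref 1 -> FAULT, frames=[1,-] (faults so far: 1)
  step 1: ref 1 -> HIT, frames=[1,-] (faults so far: 1)
  step 2: ref 3 -> FAULT, frames=[1,3] (faults so far: 2)
  step 3: ref 2 -> FAULT, evict 1, frames=[2,3] (faults so far: 3)
  step 4: ref 1 -> FAULT, evict 3, frames=[2,1] (faults so far: 4)
  step 5: ref 2 -> HIT, frames=[2,1] (faults so far: 4)
  step 6: ref 4 -> FAULT, evict 1, frames=[2,4] (faults so far: 5)
  step 7: ref 3 -> FAULT, evict 2, frames=[3,4] (faults so far: 6)
  step 8: ref 2 -> FAULT, evict 4, frames=[3,2] (faults so far: 7)
  step 9: ref 1 -> FAULT, evict 3, frames=[1,2] (faults so far: 8)
  step 10: ref 1 -> HIT, frames=[1,2] (faults so far: 8)
  step 11: ref 1 -> HIT, frames=[1,2] (faults so far: 8)
  step 12: ref 4 -> FAULT, evict 2, frames=[1,4] (faults so far: 9)
  step 13: ref 3 -> FAULT, evict 1, frames=[3,4] (faults so far: 10)
  step 14: ref 1 -> FAULT, evict 4, frames=[3,1] (faults so far: 11)
  LRU total faults: 11
--- Optimal ---
  step 0: ref 1 -> FAULT, frames=[1,-] (faults so far: 1)
  step 1: ref 1 -> HIT, frames=[1,-] (faults so far: 1)
  step 2: ref 3 -> FAULT, frames=[1,3] (faults so far: 2)
  step 3: ref 2 -> FAULT, evict 3, frames=[1,2] (faults so far: 3)
  step 4: ref 1 -> HIT, frames=[1,2] (faults so far: 3)
  step 5: ref 2 -> HIT, frames=[1,2] (faults so far: 3)
  step 6: ref 4 -> FAULT, evict 1, frames=[4,2] (faults so far: 4)
  step 7: ref 3 -> FAULT, evict 4, frames=[3,2] (faults so far: 5)
  step 8: ref 2 -> HIT, frames=[3,2] (faults so far: 5)
  step 9: ref 1 -> FAULT, evict 2, frames=[3,1] (faults so far: 6)
  step 10: ref 1 -> HIT, frames=[3,1] (faults so far: 6)
  step 11: ref 1 -> HIT, frames=[3,1] (faults so far: 6)
  step 12: ref 4 -> FAULT, evict 1, frames=[3,4] (faults so far: 7)
  step 13: ref 3 -> HIT, frames=[3,4] (faults so far: 7)
  step 14: ref 1 -> FAULT, evict 3, frames=[1,4] (faults so far: 8)
  Optimal total faults: 8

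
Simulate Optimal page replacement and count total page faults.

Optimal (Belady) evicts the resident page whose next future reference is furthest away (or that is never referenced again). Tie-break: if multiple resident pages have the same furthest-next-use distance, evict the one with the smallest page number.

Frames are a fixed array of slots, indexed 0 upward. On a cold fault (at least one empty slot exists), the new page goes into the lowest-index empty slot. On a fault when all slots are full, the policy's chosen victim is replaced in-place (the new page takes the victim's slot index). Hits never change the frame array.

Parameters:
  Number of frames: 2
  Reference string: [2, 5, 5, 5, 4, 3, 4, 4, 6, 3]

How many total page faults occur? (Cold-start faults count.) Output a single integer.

Step 0: ref 2 → FAULT, frames=[2,-]
Step 1: ref 5 → FAULT, frames=[2,5]
Step 2: ref 5 → HIT, frames=[2,5]
Step 3: ref 5 → HIT, frames=[2,5]
Step 4: ref 4 → FAULT (evict 2), frames=[4,5]
Step 5: ref 3 → FAULT (evict 5), frames=[4,3]
Step 6: ref 4 → HIT, frames=[4,3]
Step 7: ref 4 → HIT, frames=[4,3]
Step 8: ref 6 → FAULT (evict 4), frames=[6,3]
Step 9: ref 3 → HIT, frames=[6,3]
Total faults: 5

Answer: 5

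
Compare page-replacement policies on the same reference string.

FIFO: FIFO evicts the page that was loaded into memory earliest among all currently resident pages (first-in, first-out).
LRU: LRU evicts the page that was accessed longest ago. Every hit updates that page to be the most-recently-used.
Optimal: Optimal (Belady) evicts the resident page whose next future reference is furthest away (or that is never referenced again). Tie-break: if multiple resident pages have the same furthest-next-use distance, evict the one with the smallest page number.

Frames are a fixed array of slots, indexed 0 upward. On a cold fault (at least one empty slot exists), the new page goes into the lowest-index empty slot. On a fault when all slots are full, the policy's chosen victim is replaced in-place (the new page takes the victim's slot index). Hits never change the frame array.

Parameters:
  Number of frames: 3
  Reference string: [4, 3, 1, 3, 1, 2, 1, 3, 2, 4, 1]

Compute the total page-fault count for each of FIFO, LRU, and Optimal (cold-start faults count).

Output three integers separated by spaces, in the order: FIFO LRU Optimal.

Answer: 5 6 5

Derivation:
--- FIFO ---
  step 0: ref 4 -> FAULT, frames=[4,-,-] (faults so far: 1)
  step 1: ref 3 -> FAULT, frames=[4,3,-] (faults so far: 2)
  step 2: ref 1 -> FAULT, frames=[4,3,1] (faults so far: 3)
  step 3: ref 3 -> HIT, frames=[4,3,1] (faults so far: 3)
  step 4: ref 1 -> HIT, frames=[4,3,1] (faults so far: 3)
  step 5: ref 2 -> FAULT, evict 4, frames=[2,3,1] (faults so far: 4)
  step 6: ref 1 -> HIT, frames=[2,3,1] (faults so far: 4)
  step 7: ref 3 -> HIT, frames=[2,3,1] (faults so far: 4)
  step 8: ref 2 -> HIT, frames=[2,3,1] (faults so far: 4)
  step 9: ref 4 -> FAULT, evict 3, frames=[2,4,1] (faults so far: 5)
  step 10: ref 1 -> HIT, frames=[2,4,1] (faults so far: 5)
  FIFO total faults: 5
--- LRU ---
  step 0: ref 4 -> FAULT, frames=[4,-,-] (faults so far: 1)
  step 1: ref 3 -> FAULT, frames=[4,3,-] (faults so far: 2)
  step 2: ref 1 -> FAULT, frames=[4,3,1] (faults so far: 3)
  step 3: ref 3 -> HIT, frames=[4,3,1] (faults so far: 3)
  step 4: ref 1 -> HIT, frames=[4,3,1] (faults so far: 3)
  step 5: ref 2 -> FAULT, evict 4, frames=[2,3,1] (faults so far: 4)
  step 6: ref 1 -> HIT, frames=[2,3,1] (faults so far: 4)
  step 7: ref 3 -> HIT, frames=[2,3,1] (faults so far: 4)
  step 8: ref 2 -> HIT, frames=[2,3,1] (faults so far: 4)
  step 9: ref 4 -> FAULT, evict 1, frames=[2,3,4] (faults so far: 5)
  step 10: ref 1 -> FAULT, evict 3, frames=[2,1,4] (faults so far: 6)
  LRU total faults: 6
--- Optimal ---
  step 0: ref 4 -> FAULT, frames=[4,-,-] (faults so far: 1)
  step 1: ref 3 -> FAULT, frames=[4,3,-] (faults so far: 2)
  step 2: ref 1 -> FAULT, frames=[4,3,1] (faults so far: 3)
  step 3: ref 3 -> HIT, frames=[4,3,1] (faults so far: 3)
  step 4: ref 1 -> HIT, frames=[4,3,1] (faults so far: 3)
  step 5: ref 2 -> FAULT, evict 4, frames=[2,3,1] (faults so far: 4)
  step 6: ref 1 -> HIT, frames=[2,3,1] (faults so far: 4)
  step 7: ref 3 -> HIT, frames=[2,3,1] (faults so far: 4)
  step 8: ref 2 -> HIT, frames=[2,3,1] (faults so far: 4)
  step 9: ref 4 -> FAULT, evict 2, frames=[4,3,1] (faults so far: 5)
  step 10: ref 1 -> HIT, frames=[4,3,1] (faults so far: 5)
  Optimal total faults: 5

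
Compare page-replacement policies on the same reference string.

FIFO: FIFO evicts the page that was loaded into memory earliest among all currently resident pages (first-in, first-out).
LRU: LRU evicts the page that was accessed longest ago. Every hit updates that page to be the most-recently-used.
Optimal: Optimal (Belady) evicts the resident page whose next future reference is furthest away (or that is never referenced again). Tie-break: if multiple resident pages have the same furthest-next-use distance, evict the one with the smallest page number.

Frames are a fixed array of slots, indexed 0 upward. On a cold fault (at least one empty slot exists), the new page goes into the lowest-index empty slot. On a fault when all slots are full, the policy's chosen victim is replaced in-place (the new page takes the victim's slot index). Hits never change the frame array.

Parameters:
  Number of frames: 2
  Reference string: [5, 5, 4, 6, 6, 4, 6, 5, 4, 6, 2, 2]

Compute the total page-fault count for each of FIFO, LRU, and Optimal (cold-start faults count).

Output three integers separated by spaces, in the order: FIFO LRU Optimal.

--- FIFO ---
  step 0: ref 5 -> FAULT, frames=[5,-] (faults so far: 1)
  step 1: ref 5 -> HIT, frames=[5,-] (faults so far: 1)
  step 2: ref 4 -> FAULT, frames=[5,4] (faults so far: 2)
  step 3: ref 6 -> FAULT, evict 5, frames=[6,4] (faults so far: 3)
  step 4: ref 6 -> HIT, frames=[6,4] (faults so far: 3)
  step 5: ref 4 -> HIT, frames=[6,4] (faults so far: 3)
  step 6: ref 6 -> HIT, frames=[6,4] (faults so far: 3)
  step 7: ref 5 -> FAULT, evict 4, frames=[6,5] (faults so far: 4)
  step 8: ref 4 -> FAULT, evict 6, frames=[4,5] (faults so far: 5)
  step 9: ref 6 -> FAULT, evict 5, frames=[4,6] (faults so far: 6)
  step 10: ref 2 -> FAULT, evict 4, frames=[2,6] (faults so far: 7)
  step 11: ref 2 -> HIT, frames=[2,6] (faults so far: 7)
  FIFO total faults: 7
--- LRU ---
  step 0: ref 5 -> FAULT, frames=[5,-] (faults so far: 1)
  step 1: ref 5 -> HIT, frames=[5,-] (faults so far: 1)
  step 2: ref 4 -> FAULT, frames=[5,4] (faults so far: 2)
  step 3: ref 6 -> FAULT, evict 5, frames=[6,4] (faults so far: 3)
  step 4: ref 6 -> HIT, frames=[6,4] (faults so far: 3)
  step 5: ref 4 -> HIT, frames=[6,4] (faults so far: 3)
  step 6: ref 6 -> HIT, frames=[6,4] (faults so far: 3)
  step 7: ref 5 -> FAULT, evict 4, frames=[6,5] (faults so far: 4)
  step 8: ref 4 -> FAULT, evict 6, frames=[4,5] (faults so far: 5)
  step 9: ref 6 -> FAULT, evict 5, frames=[4,6] (faults so far: 6)
  step 10: ref 2 -> FAULT, evict 4, frames=[2,6] (faults so far: 7)
  step 11: ref 2 -> HIT, frames=[2,6] (faults so far: 7)
  LRU total faults: 7
--- Optimal ---
  step 0: ref 5 -> FAULT, frames=[5,-] (faults so far: 1)
  step 1: ref 5 -> HIT, frames=[5,-] (faults so far: 1)
  step 2: ref 4 -> FAULT, frames=[5,4] (faults so far: 2)
  step 3: ref 6 -> FAULT, evict 5, frames=[6,4] (faults so far: 3)
  step 4: ref 6 -> HIT, frames=[6,4] (faults so far: 3)
  step 5: ref 4 -> HIT, frames=[6,4] (faults so far: 3)
  step 6: ref 6 -> HIT, frames=[6,4] (faults so far: 3)
  step 7: ref 5 -> FAULT, evict 6, frames=[5,4] (faults so far: 4)
  step 8: ref 4 -> HIT, frames=[5,4] (faults so far: 4)
  step 9: ref 6 -> FAULT, evict 4, frames=[5,6] (faults so far: 5)
  step 10: ref 2 -> FAULT, evict 5, frames=[2,6] (faults so far: 6)
  step 11: ref 2 -> HIT, frames=[2,6] (faults so far: 6)
  Optimal total faults: 6

Answer: 7 7 6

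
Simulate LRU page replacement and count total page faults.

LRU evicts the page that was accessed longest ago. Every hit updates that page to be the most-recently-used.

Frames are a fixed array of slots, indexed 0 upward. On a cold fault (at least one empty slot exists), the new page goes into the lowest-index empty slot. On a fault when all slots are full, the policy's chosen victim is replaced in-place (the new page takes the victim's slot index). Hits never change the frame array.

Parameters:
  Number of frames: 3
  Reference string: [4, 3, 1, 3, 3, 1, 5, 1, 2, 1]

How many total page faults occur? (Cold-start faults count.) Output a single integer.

Answer: 5

Derivation:
Step 0: ref 4 → FAULT, frames=[4,-,-]
Step 1: ref 3 → FAULT, frames=[4,3,-]
Step 2: ref 1 → FAULT, frames=[4,3,1]
Step 3: ref 3 → HIT, frames=[4,3,1]
Step 4: ref 3 → HIT, frames=[4,3,1]
Step 5: ref 1 → HIT, frames=[4,3,1]
Step 6: ref 5 → FAULT (evict 4), frames=[5,3,1]
Step 7: ref 1 → HIT, frames=[5,3,1]
Step 8: ref 2 → FAULT (evict 3), frames=[5,2,1]
Step 9: ref 1 → HIT, frames=[5,2,1]
Total faults: 5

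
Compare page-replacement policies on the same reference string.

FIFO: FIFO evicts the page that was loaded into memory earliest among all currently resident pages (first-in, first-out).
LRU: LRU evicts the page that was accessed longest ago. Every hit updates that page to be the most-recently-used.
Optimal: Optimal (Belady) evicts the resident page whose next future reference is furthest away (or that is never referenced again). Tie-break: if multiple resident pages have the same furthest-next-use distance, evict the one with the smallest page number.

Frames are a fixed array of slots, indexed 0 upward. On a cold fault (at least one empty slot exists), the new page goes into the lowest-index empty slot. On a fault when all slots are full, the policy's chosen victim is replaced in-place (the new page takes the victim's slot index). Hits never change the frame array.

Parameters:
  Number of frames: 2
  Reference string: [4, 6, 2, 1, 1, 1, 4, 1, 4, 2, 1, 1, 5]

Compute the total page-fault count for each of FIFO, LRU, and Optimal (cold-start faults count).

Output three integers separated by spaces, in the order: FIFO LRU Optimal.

--- FIFO ---
  step 0: ref 4 -> FAULT, frames=[4,-] (faults so far: 1)
  step 1: ref 6 -> FAULT, frames=[4,6] (faults so far: 2)
  step 2: ref 2 -> FAULT, evict 4, frames=[2,6] (faults so far: 3)
  step 3: ref 1 -> FAULT, evict 6, frames=[2,1] (faults so far: 4)
  step 4: ref 1 -> HIT, frames=[2,1] (faults so far: 4)
  step 5: ref 1 -> HIT, frames=[2,1] (faults so far: 4)
  step 6: ref 4 -> FAULT, evict 2, frames=[4,1] (faults so far: 5)
  step 7: ref 1 -> HIT, frames=[4,1] (faults so far: 5)
  step 8: ref 4 -> HIT, frames=[4,1] (faults so far: 5)
  step 9: ref 2 -> FAULT, evict 1, frames=[4,2] (faults so far: 6)
  step 10: ref 1 -> FAULT, evict 4, frames=[1,2] (faults so far: 7)
  step 11: ref 1 -> HIT, frames=[1,2] (faults so far: 7)
  step 12: ref 5 -> FAULT, evict 2, frames=[1,5] (faults so far: 8)
  FIFO total faults: 8
--- LRU ---
  step 0: ref 4 -> FAULT, frames=[4,-] (faults so far: 1)
  step 1: ref 6 -> FAULT, frames=[4,6] (faults so far: 2)
  step 2: ref 2 -> FAULT, evict 4, frames=[2,6] (faults so far: 3)
  step 3: ref 1 -> FAULT, evict 6, frames=[2,1] (faults so far: 4)
  step 4: ref 1 -> HIT, frames=[2,1] (faults so far: 4)
  step 5: ref 1 -> HIT, frames=[2,1] (faults so far: 4)
  step 6: ref 4 -> FAULT, evict 2, frames=[4,1] (faults so far: 5)
  step 7: ref 1 -> HIT, frames=[4,1] (faults so far: 5)
  step 8: ref 4 -> HIT, frames=[4,1] (faults so far: 5)
  step 9: ref 2 -> FAULT, evict 1, frames=[4,2] (faults so far: 6)
  step 10: ref 1 -> FAULT, evict 4, frames=[1,2] (faults so far: 7)
  step 11: ref 1 -> HIT, frames=[1,2] (faults so far: 7)
  step 12: ref 5 -> FAULT, evict 2, frames=[1,5] (faults so far: 8)
  LRU total faults: 8
--- Optimal ---
  step 0: ref 4 -> FAULT, frames=[4,-] (faults so far: 1)
  step 1: ref 6 -> FAULT, frames=[4,6] (faults so far: 2)
  step 2: ref 2 -> FAULT, evict 6, frames=[4,2] (faults so far: 3)
  step 3: ref 1 -> FAULT, evict 2, frames=[4,1] (faults so far: 4)
  step 4: ref 1 -> HIT, frames=[4,1] (faults so far: 4)
  step 5: ref 1 -> HIT, frames=[4,1] (faults so far: 4)
  step 6: ref 4 -> HIT, frames=[4,1] (faults so far: 4)
  step 7: ref 1 -> HIT, frames=[4,1] (faults so far: 4)
  step 8: ref 4 -> HIT, frames=[4,1] (faults so far: 4)
  step 9: ref 2 -> FAULT, evict 4, frames=[2,1] (faults so far: 5)
  step 10: ref 1 -> HIT, frames=[2,1] (faults so far: 5)
  step 11: ref 1 -> HIT, frames=[2,1] (faults so far: 5)
  step 12: ref 5 -> FAULT, evict 1, frames=[2,5] (faults so far: 6)
  Optimal total faults: 6

Answer: 8 8 6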